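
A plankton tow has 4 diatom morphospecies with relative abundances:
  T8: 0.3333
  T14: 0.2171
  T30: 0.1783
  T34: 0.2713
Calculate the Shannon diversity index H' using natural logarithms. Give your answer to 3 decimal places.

1.359

Each pᵢ ln pᵢ term (working shown to 5 dp, full precision carried): 0.3333×(-1.09871)=-0.36620, 0.2171×(-1.52740)=-0.33160, 0.1783×(-1.72429)=-0.30744, 0.2713×(-1.30453)=-0.35392.
Sum = -1.35916, so H' = 1.359.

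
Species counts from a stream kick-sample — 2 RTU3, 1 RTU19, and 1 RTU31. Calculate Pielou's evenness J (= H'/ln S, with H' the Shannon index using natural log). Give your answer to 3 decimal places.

0.946

Total N = 2+1+1 = 4, so the proportions are 0.5, 0.25, 0.25 (working shown to 5 dp, full precision carried).
H' = −Σ pᵢ ln pᵢ = −((-0.34657) + (-0.34657) + (-0.34657)) = 1.03972.
With S = 3 species, ln S = 1.09861, so J = 1.03972/1.09861 = 0.94639, i.e. 0.946 to 3 decimal places.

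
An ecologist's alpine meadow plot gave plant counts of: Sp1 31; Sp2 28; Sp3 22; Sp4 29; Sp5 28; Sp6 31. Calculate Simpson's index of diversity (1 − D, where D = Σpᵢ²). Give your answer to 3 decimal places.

0.831

Total N = 31+28+22+29+28+31 = 169, so the proportions are 0.18343, 0.16568, 0.13018, 0.1716, 0.16568, 0.18343 (working shown to 5 dp, full precision carried).
D = 0.18343² + 0.16568² + 0.13018² + 0.1716² + 0.16568² + 0.18343² = 0.03365 + 0.02745 + 0.01695 + 0.02945 + 0.02745 + 0.03365 = 0.16859.
So 1 − D = 0.83141, i.e. 0.831 to 3 decimal places.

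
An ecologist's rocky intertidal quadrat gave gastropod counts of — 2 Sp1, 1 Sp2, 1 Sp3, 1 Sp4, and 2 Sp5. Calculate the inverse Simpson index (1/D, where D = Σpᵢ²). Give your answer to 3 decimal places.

Total N = 2+1+1+1+2 = 7, so the proportions are 0.2857143, 0.1428571, 0.1428571, 0.1428571, 0.2857143 (working shown to 7 dp, full precision carried).
D = 0.2857143² + 0.1428571² + 0.1428571² + 0.1428571² + 0.2857143² = 0.0816327 + 0.0204082 + 0.0204082 + 0.0204082 + 0.0816327 = 0.2244898.
So 1/D = 4.45455, i.e. 4.455 to 3 decimal places.

4.455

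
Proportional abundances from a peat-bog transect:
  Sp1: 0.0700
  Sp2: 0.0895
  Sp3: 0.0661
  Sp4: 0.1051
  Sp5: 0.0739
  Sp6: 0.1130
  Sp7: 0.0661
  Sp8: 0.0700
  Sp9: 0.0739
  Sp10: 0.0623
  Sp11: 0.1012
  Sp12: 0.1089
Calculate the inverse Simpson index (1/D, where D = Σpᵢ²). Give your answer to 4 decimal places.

D = 0.07² + 0.0895² + 0.0661² + 0.1051² + 0.0739² + 0.113² + 0.0661² + 0.07² + 0.0739² + 0.0623² + 0.1012² + 0.1089² = 0.004900000 + 0.008010250 + 0.004369210 + 0.011046010 + 0.005461210 + 0.012769000 + 0.004369210 + 0.004900000 + 0.005461210 + 0.003881290 + 0.010241440 + 0.011859210 = 0.087268040 (working shown to 9 dp, full precision carried).
So 1/D = 11.458949, i.e. 11.4589 to 4 decimal places.

11.4589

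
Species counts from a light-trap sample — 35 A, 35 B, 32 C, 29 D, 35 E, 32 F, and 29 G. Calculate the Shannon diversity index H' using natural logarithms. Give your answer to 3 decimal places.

1.943

Total N = 35+35+32+29+35+32+29 = 227, so the proportions are 0.15419, 0.15419, 0.14097, 0.12775, 0.15419, 0.14097, 0.12775 (working shown to 5 dp, full precision carried).
Each pᵢ ln pᵢ term: 0.15419×(-1.86960)=-0.28826, 0.15419×(-1.86960)=-0.28826, 0.14097×(-1.95921)=-0.27619, 0.12775×(-2.05765)=-0.26287, 0.15419×(-1.86960)=-0.28826, 0.14097×(-1.95921)=-0.27619, 0.12775×(-2.05765)=-0.26287.
Sum = -1.94292, so H' = 1.943.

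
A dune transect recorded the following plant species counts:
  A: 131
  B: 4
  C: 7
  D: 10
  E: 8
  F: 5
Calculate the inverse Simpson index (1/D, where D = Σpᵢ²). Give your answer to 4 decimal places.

Total N = 131+4+7+10+8+5 = 165, so the proportions are 0.7939394, 0.0242424, 0.0424242, 0.0606061, 0.0484848, 0.030303 (working shown to 7 dp, full precision carried).
D = 0.7939394² + 0.0242424² + 0.0424242² + 0.0606061² + 0.0484848² + 0.030303² = 0.6303398 + 0.0005877 + 0.0017998 + 0.0036731 + 0.0023508 + 0.0009183 = 0.6396694.
So 1/D = 1.563307, i.e. 1.5633 to 4 decimal places.

1.5633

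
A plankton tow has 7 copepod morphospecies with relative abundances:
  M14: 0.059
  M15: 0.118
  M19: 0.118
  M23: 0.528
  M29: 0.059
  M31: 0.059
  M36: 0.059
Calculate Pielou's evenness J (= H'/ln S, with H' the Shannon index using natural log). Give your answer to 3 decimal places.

H' = −Σ pᵢ ln pᵢ = −((-0.16698) + (-0.25217) + (-0.25217) + (-0.33721) + (-0.16698) + (-0.16698) + (-0.16698)) = 1.50949 (working shown to 5 dp, full precision carried).
With S = 7 species, ln S = 1.94591, so J = 1.50949/1.94591 = 0.77573, i.e. 0.776 to 3 decimal places.

0.776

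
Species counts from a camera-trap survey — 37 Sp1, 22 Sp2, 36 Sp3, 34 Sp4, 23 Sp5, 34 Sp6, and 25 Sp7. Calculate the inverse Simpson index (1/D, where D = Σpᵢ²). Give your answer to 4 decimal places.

6.7303

Total N = 37+22+36+34+23+34+25 = 211, so the proportions are 0.17535545, 0.1042654, 0.17061611, 0.16113744, 0.10900474, 0.16113744, 0.11848341 (working shown to 8 dp, full precision carried).
D = 0.17535545² + 0.1042654² + 0.17061611² + 0.16113744² + 0.10900474² + 0.16113744² + 0.11848341² = 0.03074953 + 0.01087127 + 0.02910986 + 0.02596527 + 0.01188203 + 0.02596527 + 0.01403832 = 0.14858157.
So 1/D = 6.730310, i.e. 6.7303 to 4 decimal places.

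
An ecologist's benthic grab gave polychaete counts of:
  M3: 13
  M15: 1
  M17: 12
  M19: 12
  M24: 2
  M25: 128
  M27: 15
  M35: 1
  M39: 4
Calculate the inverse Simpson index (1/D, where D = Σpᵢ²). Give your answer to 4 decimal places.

2.0684

Total N = 13+1+12+12+2+128+15+1+4 = 188, so the proportions are 0.0691489, 0.0053191, 0.0638298, 0.0638298, 0.0106383, 0.6808511, 0.0797872, 0.0053191, 0.0212766 (working shown to 7 dp, full precision carried).
D = 0.0691489² + 0.0053191² + 0.0638298² + 0.0638298² + 0.0106383² + 0.6808511² + 0.0797872² + 0.0053191² + 0.0212766² = 0.0047816 + 0.0000283 + 0.0040742 + 0.0040742 + 0.0001132 + 0.4635582 + 0.0063660 + 0.0000283 + 0.0004527 = 0.4834767.
So 1/D = 2.068352, i.e. 2.0684 to 4 decimal places.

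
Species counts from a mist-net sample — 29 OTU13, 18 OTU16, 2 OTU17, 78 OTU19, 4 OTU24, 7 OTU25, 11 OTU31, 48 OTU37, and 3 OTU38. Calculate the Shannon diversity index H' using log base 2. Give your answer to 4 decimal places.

2.4102

Total N = 29+18+2+78+4+7+11+48+3 = 200, so the proportions are 0.145, 0.09, 0.01, 0.39, 0.02, 0.035, 0.055, 0.24, 0.015 (working shown to 6 dp, full precision carried).
Each pᵢ log₂ pᵢ term: 0.145×(-2.785875)=-0.403952, 0.09×(-3.473931)=-0.312654, 0.01×(-6.643856)=-0.066439, 0.39×(-1.358454)=-0.529797, 0.02×(-5.643856)=-0.112877, 0.035×(-4.836501)=-0.169278, 0.055×(-4.184425)=-0.230143, 0.24×(-2.058894)=-0.494134, 0.015×(-6.058894)=-0.090883.
Sum = -2.410157, so H' = 2.4102.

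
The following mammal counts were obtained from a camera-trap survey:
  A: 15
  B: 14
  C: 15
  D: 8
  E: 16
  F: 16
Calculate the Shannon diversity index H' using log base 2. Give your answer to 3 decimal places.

Total N = 15+14+15+8+16+16 = 84, so the proportions are 0.17857, 0.16667, 0.17857, 0.09524, 0.19048, 0.19048 (working shown to 5 dp, full precision carried).
Each pᵢ log₂ pᵢ term: 0.17857×(-2.48543)=-0.44383, 0.16667×(-2.58496)=-0.43083, 0.17857×(-2.48543)=-0.44383, 0.09524×(-3.39232)=-0.32308, 0.19048×(-2.39232)=-0.45568, 0.19048×(-2.39232)=-0.45568.
Sum = -2.55292, so H' = 2.553.

2.553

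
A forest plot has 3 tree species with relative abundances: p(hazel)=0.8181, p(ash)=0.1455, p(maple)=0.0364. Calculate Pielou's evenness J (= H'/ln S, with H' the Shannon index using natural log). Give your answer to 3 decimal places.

0.515

H' = −Σ pᵢ ln pᵢ = −((-0.16425) + (-0.28046) + (-0.12060)) = 0.56531 (working shown to 5 dp, full precision carried).
With S = 3 species, ln S = 1.09861, so J = 0.56531/1.09861 = 0.51457, i.e. 0.515 to 3 decimal places.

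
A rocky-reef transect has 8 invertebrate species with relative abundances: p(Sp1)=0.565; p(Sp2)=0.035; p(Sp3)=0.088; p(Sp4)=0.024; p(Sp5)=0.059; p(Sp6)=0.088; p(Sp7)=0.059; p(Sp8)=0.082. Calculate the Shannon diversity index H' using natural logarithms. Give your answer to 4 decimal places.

1.4962

Each pᵢ ln pᵢ term (working shown to 6 dp, full precision carried): 0.565×(-0.570930)=-0.322575, 0.035×(-3.352407)=-0.117334, 0.088×(-2.430418)=-0.213877, 0.024×(-3.729701)=-0.089513, 0.059×(-2.830218)=-0.166983, 0.088×(-2.430418)=-0.213877, 0.059×(-2.830218)=-0.166983, 0.082×(-2.501036)=-0.205085.
Sum = -1.496227, so H' = 1.4962.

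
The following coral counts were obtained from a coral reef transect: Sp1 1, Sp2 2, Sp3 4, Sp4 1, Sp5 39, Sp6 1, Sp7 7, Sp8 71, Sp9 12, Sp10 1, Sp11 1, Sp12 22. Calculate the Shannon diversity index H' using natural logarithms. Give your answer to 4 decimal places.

1.6067

Total N = 1+2+4+1+39+1+7+71+12+1+1+22 = 162, so the proportions are 0.006173, 0.012346, 0.024691, 0.006173, 0.240741, 0.006173, 0.04321, 0.438272, 0.074074, 0.006173, 0.006173, 0.135802 (working shown to 6 dp, full precision carried).
Each pᵢ ln pᵢ term: 0.006173×(-5.087596)=-0.031405, 0.012346×(-4.394449)=-0.054252, 0.024691×(-3.701302)=-0.091390, 0.006173×(-5.087596)=-0.031405, 0.240741×(-1.424035)=-0.342823, 0.006173×(-5.087596)=-0.031405, 0.04321×(-3.141686)=-0.135752, 0.438272×(-0.824916)=-0.361537, 0.074074×(-2.602690)=-0.192792, 0.006173×(-5.087596)=-0.031405, 0.006173×(-5.087596)=-0.031405, 0.135802×(-1.996554)=-0.271137.
Sum = -1.606708, so H' = 1.6067.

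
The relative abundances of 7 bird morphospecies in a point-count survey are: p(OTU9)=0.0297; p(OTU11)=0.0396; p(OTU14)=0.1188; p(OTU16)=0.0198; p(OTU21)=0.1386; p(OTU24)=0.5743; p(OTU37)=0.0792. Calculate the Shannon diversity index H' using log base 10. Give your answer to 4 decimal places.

Each pᵢ log₁₀ pᵢ term (working shown to 6 dp, full precision carried): 0.0297×(-1.527244)=-0.045359, 0.0396×(-1.402305)=-0.055531, 0.1188×(-0.925184)=-0.109912, 0.0198×(-1.703335)=-0.033726, 0.1386×(-0.858237)=-0.118952, 0.5743×(-0.240861)=-0.138327, 0.0792×(-1.101275)=-0.087221.
Sum = -0.589027, so H' = 0.5890.

0.5890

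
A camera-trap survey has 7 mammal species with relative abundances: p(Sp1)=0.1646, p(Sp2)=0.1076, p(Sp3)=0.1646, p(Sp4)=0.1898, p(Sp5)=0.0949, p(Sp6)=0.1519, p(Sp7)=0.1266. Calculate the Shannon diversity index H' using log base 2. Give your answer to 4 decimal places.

Each pᵢ log₂ pᵢ term (working shown to 6 dp, full precision carried): 0.1646×(-2.602964)=-0.428448, 0.1076×(-3.216250)=-0.346069, 0.1646×(-2.602964)=-0.428448, 0.1898×(-2.397448)=-0.455036, 0.0949×(-3.397448)=-0.322418, 0.1519×(-2.718806)=-0.412987, 0.1266×(-2.981651)=-0.377477.
Sum = -2.770881, so H' = 2.7709.

2.7709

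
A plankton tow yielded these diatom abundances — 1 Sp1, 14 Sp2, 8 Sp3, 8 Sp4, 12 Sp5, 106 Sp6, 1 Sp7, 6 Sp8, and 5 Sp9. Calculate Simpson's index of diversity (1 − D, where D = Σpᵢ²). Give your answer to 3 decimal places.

Total N = 1+14+8+8+12+106+1+6+5 = 161, so the proportions are 0.00621, 0.08696, 0.04969, 0.04969, 0.07453, 0.65839, 0.00621, 0.03727, 0.03106 (working shown to 5 dp, full precision carried).
D = 0.00621² + 0.08696² + 0.04969² + 0.04969² + 0.07453² + 0.65839² + 0.00621² + 0.03727² + 0.03106² = 0.00004 + 0.00756 + 0.00247 + 0.00247 + 0.00556 + 0.43347 + 0.00004 + 0.00139 + 0.00096 = 0.45396.
So 1 − D = 0.54604, i.e. 0.546 to 3 decimal places.

0.546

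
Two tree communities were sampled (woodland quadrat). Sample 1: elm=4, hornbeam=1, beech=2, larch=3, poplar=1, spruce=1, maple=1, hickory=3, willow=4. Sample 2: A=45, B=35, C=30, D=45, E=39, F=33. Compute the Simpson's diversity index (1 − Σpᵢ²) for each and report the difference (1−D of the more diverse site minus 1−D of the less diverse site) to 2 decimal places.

Sample 1: N=20, proportions 0.2, 0.05, 0.1, 0.15, 0.05, 0.05, 0.05, 0.15, 0.2, giving 1−D = 0.8550 (working shown to 4 dp, full precision carried).
Sample 2: N=227, proportions 0.1982, 0.1542, 0.1322, 0.1982, 0.1718, 0.1454, giving 1−D = 0.8295.
Difference = |0.8550 − 0.8295| = 0.0255, i.e. 0.03 to 2 decimal places.

0.03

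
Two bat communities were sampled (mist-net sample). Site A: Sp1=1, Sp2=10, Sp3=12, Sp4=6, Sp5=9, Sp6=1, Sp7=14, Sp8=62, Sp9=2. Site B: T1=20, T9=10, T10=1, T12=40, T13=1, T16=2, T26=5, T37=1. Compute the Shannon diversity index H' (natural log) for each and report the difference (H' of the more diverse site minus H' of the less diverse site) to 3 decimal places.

Site A: N=117, proportions 0.008547, 0.08547, 0.102564, 0.051282, 0.076923, 0.008547, 0.119658, 0.529915, 0.017094, giving H' = 1.534945 (working shown to 6 dp, full precision carried).
Site B: N=80, proportions 0.25, 0.125, 0.0125, 0.5, 0.0125, 0.025, 0.0625, 0.0125, giving H' = 1.382912.
Difference = |1.534945 − 1.382912| = 0.152033, i.e. 0.152 to 3 decimal places.

0.152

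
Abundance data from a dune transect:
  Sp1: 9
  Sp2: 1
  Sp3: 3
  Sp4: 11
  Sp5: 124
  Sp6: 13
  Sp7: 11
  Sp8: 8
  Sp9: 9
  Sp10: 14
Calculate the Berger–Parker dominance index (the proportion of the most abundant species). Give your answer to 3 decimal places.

Total N = 9+1+3+11+124+13+11+8+9+14 = 203, so the proportions are 0.04433, 0.00493, 0.01478, 0.05419, 0.61084, 0.06404, 0.05419, 0.03941, 0.04433, 0.06897 (working shown to 5 dp, full precision carried).
The largest proportion is 0.61084, i.e. d = 0.611 to 3 decimal places.

0.611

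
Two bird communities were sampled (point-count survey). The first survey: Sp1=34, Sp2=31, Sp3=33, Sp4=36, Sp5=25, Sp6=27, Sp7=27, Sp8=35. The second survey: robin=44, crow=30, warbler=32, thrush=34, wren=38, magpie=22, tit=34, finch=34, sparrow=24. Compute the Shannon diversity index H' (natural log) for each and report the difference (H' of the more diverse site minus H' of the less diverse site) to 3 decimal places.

The first survey: N=248, proportions 0.1371, 0.125, 0.13306, 0.14516, 0.10081, 0.10887, 0.10887, 0.14113, giving H' = 2.07139 (working shown to 5 dp, full precision carried).
The second survey: N=292, proportions 0.15068, 0.10274, 0.10959, 0.11644, 0.13014, 0.07534, 0.11644, 0.11644, 0.08219, giving H' = 2.17800.
Difference = |2.07139 − 2.17800| = 0.10661, i.e. 0.107 to 3 decimal places.

0.107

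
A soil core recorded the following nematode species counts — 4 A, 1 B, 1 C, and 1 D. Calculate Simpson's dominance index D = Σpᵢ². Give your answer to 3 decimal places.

0.388

Total N = 4+1+1+1 = 7, so the proportions are 0.57143, 0.14286, 0.14286, 0.14286 (working shown to 5 dp, full precision carried).
D = 0.57143² + 0.14286² + 0.14286² + 0.14286² = 0.32653 + 0.02041 + 0.02041 + 0.02041 = 0.38776.
To 3 decimal places, D = 0.388.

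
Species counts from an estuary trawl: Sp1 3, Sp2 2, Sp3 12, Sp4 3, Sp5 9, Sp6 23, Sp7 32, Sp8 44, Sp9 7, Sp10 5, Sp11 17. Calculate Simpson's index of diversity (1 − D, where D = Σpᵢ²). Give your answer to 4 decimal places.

0.8337

Total N = 3+2+12+3+9+23+32+44+7+5+17 = 157, so the proportions are 0.019108, 0.012739, 0.076433, 0.019108, 0.057325, 0.146497, 0.203822, 0.280255, 0.044586, 0.031847, 0.10828 (working shown to 6 dp, full precision carried).
D = 0.019108² + 0.012739² + 0.076433² + 0.019108² + 0.057325² + 0.146497² + 0.203822² + 0.280255² + 0.044586² + 0.031847² + 0.10828² = 0.000365 + 0.000162 + 0.005842 + 0.000365 + 0.003286 + 0.021461 + 0.041543 + 0.078543 + 0.001988 + 0.001014 + 0.011725 = 0.166295.
So 1 − D = 0.833705, i.e. 0.8337 to 4 decimal places.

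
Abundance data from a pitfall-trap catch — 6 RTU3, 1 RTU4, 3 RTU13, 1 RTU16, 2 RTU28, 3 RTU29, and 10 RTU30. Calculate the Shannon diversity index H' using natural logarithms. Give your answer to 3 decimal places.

1.652

Total N = 6+1+3+1+2+3+10 = 26, so the proportions are 0.23077, 0.03846, 0.11538, 0.03846, 0.07692, 0.11538, 0.38462 (working shown to 5 dp, full precision carried).
Each pᵢ ln pᵢ term: 0.23077×(-1.46634)=-0.33839, 0.03846×(-3.25810)=-0.12531, 0.11538×(-2.15948)=-0.24917, 0.03846×(-3.25810)=-0.12531, 0.07692×(-2.56495)=-0.19730, 0.11538×(-2.15948)=-0.24917, 0.38462×(-0.95551)=-0.36750.
Sum = -1.65216, so H' = 1.652.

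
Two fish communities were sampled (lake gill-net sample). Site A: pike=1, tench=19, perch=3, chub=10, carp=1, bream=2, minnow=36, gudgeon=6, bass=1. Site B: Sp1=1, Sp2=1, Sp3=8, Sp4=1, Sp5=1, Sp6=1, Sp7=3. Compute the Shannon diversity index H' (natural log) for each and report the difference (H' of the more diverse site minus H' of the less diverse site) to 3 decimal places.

Site A: N=79, proportions 0.01266, 0.24051, 0.03797, 0.12658, 0.01266, 0.02532, 0.4557, 0.07595, 0.01266, giving H' = 1.54148 (working shown to 5 dp, full precision carried).
Site B: N=16, proportions 0.0625, 0.0625, 0.5, 0.0625, 0.0625, 0.0625, 0.1875, giving H' = 1.52688.
Difference = |1.54148 − 1.52688| = 0.01460, i.e. 0.015 to 3 decimal places.

0.015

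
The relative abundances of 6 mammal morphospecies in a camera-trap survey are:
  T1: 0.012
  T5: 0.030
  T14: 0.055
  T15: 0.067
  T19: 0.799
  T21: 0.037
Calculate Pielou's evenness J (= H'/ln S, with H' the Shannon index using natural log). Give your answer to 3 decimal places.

0.447

H' = −Σ pᵢ ln pᵢ = −((-0.05307) + (-0.10520) + (-0.15952) + (-0.18111) + (-0.17929) + (-0.12198)) = 0.80017 (working shown to 5 dp, full precision carried).
With S = 6 species, ln S = 1.79176, so J = 0.80017/1.79176 = 0.44659, i.e. 0.447 to 3 decimal places.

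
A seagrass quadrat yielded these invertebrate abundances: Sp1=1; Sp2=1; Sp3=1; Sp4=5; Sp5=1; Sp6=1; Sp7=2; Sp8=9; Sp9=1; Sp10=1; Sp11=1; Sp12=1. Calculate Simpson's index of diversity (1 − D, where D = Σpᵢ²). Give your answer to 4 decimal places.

Total N = 1+1+1+5+1+1+2+9+1+1+1+1 = 25, so the proportions are 0.04, 0.04, 0.04, 0.2, 0.04, 0.04, 0.08, 0.36, 0.04, 0.04, 0.04, 0.04 (working shown to 6 dp, full precision carried).
D = 0.04² + 0.04² + 0.04² + 0.2² + 0.04² + 0.04² + 0.08² + 0.36² + 0.04² + 0.04² + 0.04² + 0.04² = 0.001600 + 0.001600 + 0.001600 + 0.040000 + 0.001600 + 0.001600 + 0.006400 + 0.129600 + 0.001600 + 0.001600 + 0.001600 + 0.001600 = 0.190400.
So 1 − D = 0.809600, i.e. 0.8096 to 4 decimal places.

0.8096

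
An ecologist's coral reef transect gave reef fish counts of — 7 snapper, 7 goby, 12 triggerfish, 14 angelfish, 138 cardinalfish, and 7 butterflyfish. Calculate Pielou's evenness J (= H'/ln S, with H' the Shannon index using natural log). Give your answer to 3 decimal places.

Total N = 7+7+12+14+138+7 = 185, so the proportions are 0.03784, 0.03784, 0.06486, 0.07568, 0.74595, 0.03784 (working shown to 5 dp, full precision carried).
H' = −Σ pᵢ ln pᵢ = −((-0.12390) + (-0.12390) + (-0.17743) + (-0.19534) + (-0.21864) + (-0.12390)) = 0.96311.
With S = 6 species, ln S = 1.79176, so J = 0.96311/1.79176 = 0.53752, i.e. 0.538 to 3 decimal places.

0.538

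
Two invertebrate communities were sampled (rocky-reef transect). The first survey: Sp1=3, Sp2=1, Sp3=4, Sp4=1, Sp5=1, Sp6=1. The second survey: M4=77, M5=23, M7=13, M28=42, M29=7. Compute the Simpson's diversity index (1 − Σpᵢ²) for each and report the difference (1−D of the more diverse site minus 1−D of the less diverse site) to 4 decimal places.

The first survey: N=11, proportions 0.272727, 0.090909, 0.363636, 0.090909, 0.090909, 0.090909, giving 1−D = 0.760331 (working shown to 6 dp, full precision carried).
The second survey: N=162, proportions 0.475309, 0.141975, 0.080247, 0.259259, 0.04321, giving 1−D = 0.678403.
Difference = |0.760331 − 0.678403| = 0.081928, i.e. 0.0819 to 4 decimal places.

0.0819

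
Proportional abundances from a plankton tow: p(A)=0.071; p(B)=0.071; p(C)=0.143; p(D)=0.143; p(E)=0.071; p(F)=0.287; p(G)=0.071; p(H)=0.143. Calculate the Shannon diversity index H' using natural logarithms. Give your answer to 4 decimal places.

1.9438

Each pᵢ ln pᵢ term (working shown to 6 dp, full precision carried): 0.071×(-2.645075)=-0.187800, 0.071×(-2.645075)=-0.187800, 0.143×(-1.944911)=-0.278122, 0.143×(-1.944911)=-0.278122, 0.071×(-2.645075)=-0.187800, 0.287×(-1.248273)=-0.358254, 0.071×(-2.645075)=-0.187800, 0.143×(-1.944911)=-0.278122.
Sum = -1.943822, so H' = 1.9438.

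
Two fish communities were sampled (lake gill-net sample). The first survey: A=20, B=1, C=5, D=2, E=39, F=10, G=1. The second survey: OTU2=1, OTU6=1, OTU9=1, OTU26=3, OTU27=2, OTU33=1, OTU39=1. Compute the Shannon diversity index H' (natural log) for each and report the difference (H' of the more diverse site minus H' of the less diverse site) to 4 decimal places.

The first survey: N=78, proportions 0.25641, 0.012821, 0.064103, 0.025641, 0.5, 0.128205, 0.012821, giving H' = 1.340646 (working shown to 6 dp, full precision carried).
The second survey: N=10, proportions 0.1, 0.1, 0.1, 0.3, 0.2, 0.1, 0.1, giving H' = 1.834372.
Difference = |1.340646 − 1.834372| = 0.493726, i.e. 0.4937 to 4 decimal places.

0.4937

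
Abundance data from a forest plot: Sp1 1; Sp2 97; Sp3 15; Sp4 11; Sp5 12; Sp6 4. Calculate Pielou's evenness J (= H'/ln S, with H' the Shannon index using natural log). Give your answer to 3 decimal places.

0.581

Total N = 1+97+15+11+12+4 = 140, so the proportions are 0.00714, 0.69286, 0.10714, 0.07857, 0.08571, 0.02857 (working shown to 5 dp, full precision carried).
H' = −Σ pᵢ ln pᵢ = −((-0.03530) + (-0.25423) + (-0.23931) + (-0.19987) + (-0.21058) + (-0.10158)) = 1.04087.
With S = 6 species, ln S = 1.79176, so J = 1.04087/1.79176 = 0.58092, i.e. 0.581 to 3 decimal places.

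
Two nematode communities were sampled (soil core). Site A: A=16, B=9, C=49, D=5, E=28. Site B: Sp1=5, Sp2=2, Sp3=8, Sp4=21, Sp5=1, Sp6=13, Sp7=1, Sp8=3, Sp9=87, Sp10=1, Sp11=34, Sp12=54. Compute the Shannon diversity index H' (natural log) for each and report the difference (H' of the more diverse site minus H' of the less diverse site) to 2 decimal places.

Site A: N=107, proportions 0.1495, 0.0841, 0.4579, 0.0467, 0.2617, giving H' = 1.3440 (working shown to 4 dp, full precision carried).
Site B: N=230, proportions 0.0217, 0.0087, 0.0348, 0.0913, 0.0043, 0.0565, 0.0043, 0.013, 0.3783, 0.0043, 0.1478, 0.2348, giving H' = 1.7403.
Difference = |1.3440 − 1.7403| = 0.3963, i.e. 0.40 to 2 decimal places.

0.40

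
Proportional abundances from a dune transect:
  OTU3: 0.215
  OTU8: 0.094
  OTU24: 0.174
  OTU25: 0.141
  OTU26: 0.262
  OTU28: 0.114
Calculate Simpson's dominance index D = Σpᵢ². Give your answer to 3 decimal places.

D = 0.215² + 0.094² + 0.174² + 0.141² + 0.262² + 0.114² = 0.04622 + 0.00884 + 0.03028 + 0.01988 + 0.06864 + 0.01300 = 0.18686 (working shown to 5 dp, full precision carried).
To 3 decimal places, D = 0.187.

0.187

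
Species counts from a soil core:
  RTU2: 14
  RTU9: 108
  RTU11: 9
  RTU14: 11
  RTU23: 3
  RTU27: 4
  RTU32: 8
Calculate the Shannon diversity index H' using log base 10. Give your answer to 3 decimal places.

0.497

Total N = 14+108+9+11+3+4+8 = 157, so the proportions are 0.08917, 0.6879, 0.05732, 0.07006, 0.01911, 0.02548, 0.05096 (working shown to 5 dp, full precision carried).
Each pᵢ log₁₀ pᵢ term: 0.08917×(-1.04977)=-0.09361, 0.6879×(-0.16248)=-0.11177, 0.05732×(-1.24166)=-0.07118, 0.07006×(-1.15451)=-0.08089, 0.01911×(-1.71878)=-0.03284, 0.02548×(-1.59384)=-0.04061, 0.05096×(-1.29281)=-0.06588.
Sum = -0.49677, so H' = 0.497.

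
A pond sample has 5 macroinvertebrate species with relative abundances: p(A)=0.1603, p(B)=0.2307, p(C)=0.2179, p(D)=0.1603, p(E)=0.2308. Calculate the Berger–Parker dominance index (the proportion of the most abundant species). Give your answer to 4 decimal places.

The largest proportion is 0.2308, i.e. d = 0.2308 to 4 decimal places.

0.2308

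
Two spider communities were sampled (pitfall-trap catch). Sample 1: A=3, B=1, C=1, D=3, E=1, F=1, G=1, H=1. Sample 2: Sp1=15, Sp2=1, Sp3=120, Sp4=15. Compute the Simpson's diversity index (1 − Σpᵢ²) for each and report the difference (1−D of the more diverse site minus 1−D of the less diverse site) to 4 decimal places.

Sample 1: N=12, proportions 0.25, 0.083333, 0.083333, 0.25, 0.083333, 0.083333, 0.083333, 0.083333, giving 1−D = 0.833333 (working shown to 6 dp, full precision carried).
Sample 2: N=151, proportions 0.099338, 0.006623, 0.794702, 0.099338, giving 1−D = 0.348669.
Difference = |0.833333 − 0.348669| = 0.484664, i.e. 0.4847 to 4 decimal places.

0.4847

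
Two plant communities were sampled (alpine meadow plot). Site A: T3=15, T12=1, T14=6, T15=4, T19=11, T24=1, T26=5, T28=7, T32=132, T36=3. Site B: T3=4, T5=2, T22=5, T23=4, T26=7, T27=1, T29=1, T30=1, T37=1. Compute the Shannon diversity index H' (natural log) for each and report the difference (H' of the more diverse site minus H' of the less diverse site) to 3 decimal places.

0.794

Site A: N=185, proportions 0.08108, 0.00541, 0.03243, 0.02162, 0.05946, 0.00541, 0.02703, 0.03784, 0.71351, 0.01622, giving H' = 1.15123 (working shown to 5 dp, full precision carried).
Site B: N=26, proportions 0.15385, 0.07692, 0.19231, 0.15385, 0.26923, 0.03846, 0.03846, 0.03846, 0.03846, giving H' = 1.94482.
Difference = |1.15123 − 1.94482| = 0.79359, i.e. 0.794 to 3 decimal places.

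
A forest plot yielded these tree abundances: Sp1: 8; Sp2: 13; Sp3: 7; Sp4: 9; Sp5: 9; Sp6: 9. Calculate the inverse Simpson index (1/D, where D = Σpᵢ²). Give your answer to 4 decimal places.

5.7619

Total N = 8+13+7+9+9+9 = 55, so the proportions are 0.14545455, 0.23636364, 0.12727273, 0.16363636, 0.16363636, 0.16363636 (working shown to 8 dp, full precision carried).
D = 0.14545455² + 0.23636364² + 0.12727273² + 0.16363636² + 0.16363636² + 0.16363636² = 0.02115702 + 0.05586777 + 0.01619835 + 0.02677686 + 0.02677686 + 0.02677686 = 0.17355372.
So 1/D = 5.761905, i.e. 5.7619 to 4 decimal places.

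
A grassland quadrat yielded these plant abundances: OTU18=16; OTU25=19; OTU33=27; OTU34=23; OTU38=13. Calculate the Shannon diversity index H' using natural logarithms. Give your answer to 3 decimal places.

Total N = 16+19+27+23+13 = 98, so the proportions are 0.16327, 0.19388, 0.27551, 0.23469, 0.13265 (working shown to 5 dp, full precision carried).
Each pᵢ ln pᵢ term: 0.16327×(-1.81238)=-0.29590, 0.19388×(-1.64053)=-0.31806, 0.27551×(-1.28913)=-0.35517, 0.23469×(-1.44947)=-0.34018, 0.13265×(-2.02002)=-0.26796.
Sum = -1.57727, so H' = 1.577.

1.577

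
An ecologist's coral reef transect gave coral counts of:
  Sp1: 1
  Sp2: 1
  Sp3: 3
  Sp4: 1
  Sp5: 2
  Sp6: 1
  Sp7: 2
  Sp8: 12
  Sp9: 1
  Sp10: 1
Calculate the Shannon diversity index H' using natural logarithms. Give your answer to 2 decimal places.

1.78

Total N = 1+1+3+1+2+1+2+12+1+1 = 25, so the proportions are 0.04, 0.04, 0.12, 0.04, 0.08, 0.04, 0.08, 0.48, 0.04, 0.04 (working shown to 4 dp, full precision carried).
Each pᵢ ln pᵢ term: 0.04×(-3.2189)=-0.1288, 0.04×(-3.2189)=-0.1288, 0.12×(-2.1203)=-0.2544, 0.04×(-3.2189)=-0.1288, 0.08×(-2.5257)=-0.2021, 0.04×(-3.2189)=-0.1288, 0.08×(-2.5257)=-0.2021, 0.48×(-0.7340)=-0.3523, 0.04×(-3.2189)=-0.1288, 0.04×(-3.2189)=-0.1288.
Sum = -1.7834, so H' = 1.78.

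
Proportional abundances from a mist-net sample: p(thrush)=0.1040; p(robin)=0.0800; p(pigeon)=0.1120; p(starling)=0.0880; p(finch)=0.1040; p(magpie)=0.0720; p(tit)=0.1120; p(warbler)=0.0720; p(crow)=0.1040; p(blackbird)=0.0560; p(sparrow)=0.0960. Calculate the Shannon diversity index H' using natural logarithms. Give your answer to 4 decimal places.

2.3778

Each pᵢ ln pᵢ term (working shown to 6 dp, full precision carried): 0.104×(-2.263364)=-0.235390, 0.08×(-2.525729)=-0.202058, 0.112×(-2.189256)=-0.245197, 0.088×(-2.430418)=-0.213877, 0.104×(-2.263364)=-0.235390, 0.072×(-2.631089)=-0.189438, 0.112×(-2.189256)=-0.245197, 0.072×(-2.631089)=-0.189438, 0.104×(-2.263364)=-0.235390, 0.056×(-2.882404)=-0.161415, 0.096×(-2.343407)=-0.224967.
Sum = -2.377757, so H' = 2.3778.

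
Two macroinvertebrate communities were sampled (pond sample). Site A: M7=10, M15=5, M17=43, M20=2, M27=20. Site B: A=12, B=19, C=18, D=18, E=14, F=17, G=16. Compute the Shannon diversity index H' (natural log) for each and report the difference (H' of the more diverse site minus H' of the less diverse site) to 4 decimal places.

0.7297

Site A: N=80, proportions 0.125, 0.0625, 0.5375, 0.025, 0.25, giving H' = 1.205707 (working shown to 6 dp, full precision carried).
Site B: N=114, proportions 0.105263, 0.166667, 0.157895, 0.157895, 0.122807, 0.149123, 0.140351, giving H' = 1.935414.
Difference = |1.205707 − 1.935414| = 0.729707, i.e. 0.7297 to 4 decimal places.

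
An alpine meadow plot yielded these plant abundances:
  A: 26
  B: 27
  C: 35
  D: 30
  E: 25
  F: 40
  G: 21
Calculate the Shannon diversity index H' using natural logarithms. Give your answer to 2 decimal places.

Total N = 26+27+35+30+25+40+21 = 204, so the proportions are 0.1275, 0.1324, 0.1716, 0.1471, 0.1225, 0.1961, 0.1029 (working shown to 4 dp, full precision carried).
Each pᵢ ln pᵢ term: 0.1275×(-2.0600)=-0.2626, 0.1324×(-2.0223)=-0.2677, 0.1716×(-1.7628)=-0.3024, 0.1471×(-1.9169)=-0.2819, 0.1225×(-2.0992)=-0.2573, 0.1961×(-1.6292)=-0.3195, 0.1029×(-2.2736)=-0.2340.
Sum = -1.9253, so H' = 1.93.

1.93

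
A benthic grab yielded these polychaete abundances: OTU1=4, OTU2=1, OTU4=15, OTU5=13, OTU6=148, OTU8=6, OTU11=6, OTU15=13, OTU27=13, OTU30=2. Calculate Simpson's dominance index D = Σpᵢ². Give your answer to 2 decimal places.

0.47

Total N = 4+1+15+13+148+6+6+13+13+2 = 221, so the proportions are 0.0181, 0.0045, 0.0679, 0.0588, 0.6697, 0.0271, 0.0271, 0.0588, 0.0588, 0.009 (working shown to 4 dp, full precision carried).
D = 0.0181² + 0.0045² + 0.0679² + 0.0588² + 0.6697² + 0.0271² + 0.0271² + 0.0588² + 0.0588² + 0.009² = 0.0003 + 0.0000 + 0.0046 + 0.0035 + 0.4485 + 0.0007 + 0.0007 + 0.0035 + 0.0035 + 0.0001 = 0.4654.
To 2 decimal places, D = 0.47.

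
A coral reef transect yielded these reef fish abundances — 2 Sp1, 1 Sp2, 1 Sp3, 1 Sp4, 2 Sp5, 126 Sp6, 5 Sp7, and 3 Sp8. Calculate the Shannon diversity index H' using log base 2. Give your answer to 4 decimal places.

Total N = 2+1+1+1+2+126+5+3 = 141, so the proportions are 0.014184, 0.007092, 0.007092, 0.007092, 0.014184, 0.893617, 0.035461, 0.021277 (working shown to 6 dp, full precision carried).
Each pᵢ log₂ pᵢ term: 0.014184×(-6.139551)=-0.087086, 0.007092×(-7.139551)=-0.050635, 0.007092×(-7.139551)=-0.050635, 0.007092×(-7.139551)=-0.050635, 0.014184×(-6.139551)=-0.087086, 0.893617×(-0.162271)=-0.145009, 0.035461×(-4.817623)=-0.170838, 0.021277×(-5.554589)=-0.118183.
Sum = -0.760106, so H' = 0.7601.

0.7601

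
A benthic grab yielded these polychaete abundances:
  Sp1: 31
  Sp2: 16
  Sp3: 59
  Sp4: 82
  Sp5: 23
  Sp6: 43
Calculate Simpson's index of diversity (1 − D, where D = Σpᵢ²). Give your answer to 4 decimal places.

0.7861

Total N = 31+16+59+82+23+43 = 254, so the proportions are 0.122047, 0.062992, 0.232283, 0.322835, 0.090551, 0.169291 (working shown to 6 dp, full precision carried).
D = 0.122047² + 0.062992² + 0.232283² + 0.322835² + 0.090551² + 0.169291² = 0.014896 + 0.003968 + 0.053956 + 0.104222 + 0.008200 + 0.028660 = 0.213900.
So 1 − D = 0.786100, i.e. 0.7861 to 4 decimal places.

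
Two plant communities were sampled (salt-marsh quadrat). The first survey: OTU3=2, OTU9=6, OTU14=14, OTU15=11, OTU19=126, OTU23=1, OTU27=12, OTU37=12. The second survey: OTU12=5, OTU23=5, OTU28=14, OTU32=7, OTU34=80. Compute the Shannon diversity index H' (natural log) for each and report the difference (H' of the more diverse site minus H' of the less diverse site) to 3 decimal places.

0.218

The first survey: N=184, proportions 0.01087, 0.032609, 0.076087, 0.059783, 0.684783, 0.005435, 0.065217, 0.065217, giving H' = 1.168904 (working shown to 6 dp, full precision carried).
The second survey: N=111, proportions 0.045045, 0.045045, 0.126126, 0.063063, 0.720721, giving H' = 0.950749.
Difference = |1.168904 − 0.950749| = 0.218155, i.e. 0.218 to 3 decimal places.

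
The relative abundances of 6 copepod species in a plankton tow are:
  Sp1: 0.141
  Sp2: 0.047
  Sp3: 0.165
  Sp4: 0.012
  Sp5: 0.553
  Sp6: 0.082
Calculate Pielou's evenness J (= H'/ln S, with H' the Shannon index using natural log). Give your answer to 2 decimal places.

H' = −Σ pᵢ ln pᵢ = −((-0.2762) + (-0.1437) + (-0.2973) + (-0.0531) + (-0.3276) + (-0.2051)) = 1.3030 (working shown to 4 dp, full precision carried).
With S = 6 species, ln S = 1.7918, so J = 1.3030/1.7918 = 0.7272, i.e. 0.73 to 2 decimal places.

0.73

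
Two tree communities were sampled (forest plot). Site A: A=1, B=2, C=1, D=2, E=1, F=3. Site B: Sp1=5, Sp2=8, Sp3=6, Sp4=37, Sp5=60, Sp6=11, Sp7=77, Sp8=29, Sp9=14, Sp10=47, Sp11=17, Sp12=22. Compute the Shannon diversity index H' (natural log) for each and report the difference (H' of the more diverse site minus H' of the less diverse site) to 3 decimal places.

0.487

Site A: N=10, proportions 0.1, 0.2, 0.1, 0.2, 0.1, 0.3, giving H' = 1.69574253 (working shown to 8 dp, full precision carried).
Site B: N=333, proportions 0.01501502, 0.02402402, 0.01801802, 0.11111111, 0.18018018, 0.03303303, 0.23123123, 0.08708709, 0.04204204, 0.14114114, 0.05105105, 0.06606607, giving H' = 2.18270507.
Difference = |1.69574253 − 2.18270507| = 0.48696254, i.e. 0.487 to 3 decimal places.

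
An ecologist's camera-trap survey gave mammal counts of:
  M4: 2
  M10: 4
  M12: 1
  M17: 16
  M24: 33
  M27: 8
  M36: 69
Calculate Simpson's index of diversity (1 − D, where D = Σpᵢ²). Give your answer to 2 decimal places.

0.65

Total N = 2+4+1+16+33+8+69 = 133, so the proportions are 0.015, 0.0301, 0.0075, 0.1203, 0.2481, 0.0602, 0.5188 (working shown to 4 dp, full precision carried).
D = 0.015² + 0.0301² + 0.0075² + 0.1203² + 0.2481² + 0.0602² + 0.5188² = 0.0002 + 0.0009 + 0.0001 + 0.0145 + 0.0616 + 0.0036 + 0.2692 = 0.3500.
So 1 − D = 0.6500, i.e. 0.65 to 2 decimal places.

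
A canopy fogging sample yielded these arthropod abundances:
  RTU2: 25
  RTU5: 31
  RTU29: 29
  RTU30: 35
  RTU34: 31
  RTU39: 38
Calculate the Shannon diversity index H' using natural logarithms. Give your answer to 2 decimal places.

Total N = 25+31+29+35+31+38 = 189, so the proportions are 0.1323, 0.164, 0.1534, 0.1852, 0.164, 0.2011 (working shown to 4 dp, full precision carried).
Each pᵢ ln pᵢ term: 0.1323×(-2.0229)=-0.2676, 0.164×(-1.8078)=-0.2965, 0.1534×(-1.8745)=-0.2876, 0.1852×(-1.6864)=-0.3123, 0.164×(-1.8078)=-0.2965, 0.2011×(-1.6042)=-0.3225.
Sum = -1.7830, so H' = 1.78.

1.78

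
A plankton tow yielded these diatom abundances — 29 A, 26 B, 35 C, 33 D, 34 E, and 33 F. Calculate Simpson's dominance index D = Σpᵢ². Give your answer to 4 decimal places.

Total N = 29+26+35+33+34+33 = 190, so the proportions are 0.152632, 0.136842, 0.184211, 0.173684, 0.178947, 0.173684 (working shown to 6 dp, full precision carried).
D = 0.152632² + 0.136842² + 0.184211² + 0.173684² + 0.178947² + 0.173684² = 0.023296 + 0.018726 + 0.033934 + 0.030166 + 0.032022 + 0.030166 = 0.168310.
To 4 decimal places, D = 0.1683.

0.1683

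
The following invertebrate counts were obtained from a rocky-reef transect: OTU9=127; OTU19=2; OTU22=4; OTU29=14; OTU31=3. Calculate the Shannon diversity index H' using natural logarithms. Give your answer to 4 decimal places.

0.5947

Total N = 127+2+4+14+3 = 150, so the proportions are 0.846667, 0.013333, 0.026667, 0.093333, 0.02 (working shown to 6 dp, full precision carried).
Each pᵢ ln pᵢ term: 0.846667×(-0.166448)=-0.140926, 0.013333×(-4.317488)=-0.057567, 0.026667×(-3.624341)=-0.096649, 0.093333×(-2.371578)=-0.221347, 0.02×(-3.912023)=-0.078240.
Sum = -0.594729, so H' = 0.5947.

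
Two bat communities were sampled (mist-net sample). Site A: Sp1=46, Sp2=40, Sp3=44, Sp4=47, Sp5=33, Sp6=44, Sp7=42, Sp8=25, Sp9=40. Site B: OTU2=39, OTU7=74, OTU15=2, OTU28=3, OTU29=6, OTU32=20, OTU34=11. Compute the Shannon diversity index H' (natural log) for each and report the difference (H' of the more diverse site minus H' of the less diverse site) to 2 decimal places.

0.77

Site A: N=361, proportions 0.1274, 0.1108, 0.1219, 0.1302, 0.0914, 0.1219, 0.1163, 0.0693, 0.1108, giving H' = 2.1824 (working shown to 4 dp, full precision carried).
Site B: N=155, proportions 0.2516, 0.4774, 0.0129, 0.0194, 0.0387, 0.129, 0.071, giving H' = 1.4105.
Difference = |2.1824 − 1.4105| = 0.7719, i.e. 0.77 to 2 decimal places.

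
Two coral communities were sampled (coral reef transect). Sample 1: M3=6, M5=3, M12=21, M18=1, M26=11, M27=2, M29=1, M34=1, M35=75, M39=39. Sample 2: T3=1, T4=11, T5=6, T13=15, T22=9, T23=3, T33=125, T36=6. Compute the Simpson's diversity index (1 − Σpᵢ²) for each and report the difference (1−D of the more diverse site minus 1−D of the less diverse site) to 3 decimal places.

Sample 1: N=160, proportions 0.0375, 0.01875, 0.13125, 0.00625, 0.06875, 0.0125, 0.00625, 0.00625, 0.46875, 0.24375, giving 1−D = 0.69688 (working shown to 5 dp, full precision carried).
Sample 2: N=176, proportions 0.00568, 0.0625, 0.03409, 0.08523, 0.05114, 0.01705, 0.71023, 0.03409, giving 1−D = 0.47915.
Difference = |0.69688 − 0.47915| = 0.21773, i.e. 0.218 to 3 decimal places.

0.218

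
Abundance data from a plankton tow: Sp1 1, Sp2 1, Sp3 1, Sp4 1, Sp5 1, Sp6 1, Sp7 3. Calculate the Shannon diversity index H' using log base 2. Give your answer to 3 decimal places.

Total N = 1+1+1+1+1+1+3 = 9, so the proportions are 0.11111, 0.11111, 0.11111, 0.11111, 0.11111, 0.11111, 0.33333 (working shown to 5 dp, full precision carried).
Each pᵢ log₂ pᵢ term: 0.11111×(-3.16993)=-0.35221, 0.11111×(-3.16993)=-0.35221, 0.11111×(-3.16993)=-0.35221, 0.11111×(-3.16993)=-0.35221, 0.11111×(-3.16993)=-0.35221, 0.11111×(-3.16993)=-0.35221, 0.33333×(-1.58496)=-0.52832.
Sum = -2.64160, so H' = 2.642.

2.642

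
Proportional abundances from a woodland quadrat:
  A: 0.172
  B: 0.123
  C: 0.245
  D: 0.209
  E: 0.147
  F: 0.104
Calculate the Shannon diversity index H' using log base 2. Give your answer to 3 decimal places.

2.524

Each pᵢ log₂ pᵢ term (working shown to 5 dp, full precision carried): 0.172×(-2.53952)=-0.43680, 0.123×(-3.02327)=-0.37186, 0.245×(-2.02915)=-0.49714, 0.209×(-2.25843)=-0.47201, 0.147×(-2.76611)=-0.40662, 0.104×(-3.26534)=-0.33960.
Sum = -2.52403, so H' = 2.524.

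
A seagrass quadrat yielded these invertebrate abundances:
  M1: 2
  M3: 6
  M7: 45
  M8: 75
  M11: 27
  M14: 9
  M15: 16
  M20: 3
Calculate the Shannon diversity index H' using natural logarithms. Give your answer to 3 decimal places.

Total N = 2+6+45+75+27+9+16+3 = 183, so the proportions are 0.01093, 0.03279, 0.2459, 0.40984, 0.14754, 0.04918, 0.08743, 0.01639 (working shown to 5 dp, full precision carried).
Each pᵢ ln pᵢ term: 0.01093×(-4.51634)=-0.04936, 0.03279×(-3.41773)=-0.11206, 0.2459×(-1.40282)=-0.34496, 0.40984×(-0.89200)=-0.36557, 0.14754×(-1.91365)=-0.28234, 0.04918×(-3.01226)=-0.14814, 0.08743×(-2.43690)=-0.21306, 0.01639×(-4.11087)=-0.06739.
Sum = -1.58288, so H' = 1.583.

1.583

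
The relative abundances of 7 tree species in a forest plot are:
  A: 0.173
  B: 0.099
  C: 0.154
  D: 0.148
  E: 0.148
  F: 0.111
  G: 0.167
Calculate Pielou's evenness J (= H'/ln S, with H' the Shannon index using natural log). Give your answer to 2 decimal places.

0.99

H' = −Σ pᵢ ln pᵢ = −((-0.3035) + (-0.2290) + (-0.2881) + (-0.2828) + (-0.2828) + (-0.2440) + (-0.2989)) = 1.9290 (working shown to 4 dp, full precision carried).
With S = 7 species, ln S = 1.9459, so J = 1.9290/1.9459 = 0.9913, i.e. 0.99 to 2 decimal places.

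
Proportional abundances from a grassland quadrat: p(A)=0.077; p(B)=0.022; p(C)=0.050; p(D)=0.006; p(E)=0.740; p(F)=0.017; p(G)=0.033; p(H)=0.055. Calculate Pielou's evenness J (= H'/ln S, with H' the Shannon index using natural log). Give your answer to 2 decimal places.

H' = −Σ pᵢ ln pᵢ = −((-0.1974) + (-0.0840) + (-0.1498) + (-0.0307) + (-0.2228) + (-0.0693) + (-0.1126) + (-0.1595)) = 1.0261 (working shown to 4 dp, full precision carried).
With S = 8 species, ln S = 2.0794, so J = 1.0261/2.0794 = 0.4934, i.e. 0.49 to 2 decimal places.

0.49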